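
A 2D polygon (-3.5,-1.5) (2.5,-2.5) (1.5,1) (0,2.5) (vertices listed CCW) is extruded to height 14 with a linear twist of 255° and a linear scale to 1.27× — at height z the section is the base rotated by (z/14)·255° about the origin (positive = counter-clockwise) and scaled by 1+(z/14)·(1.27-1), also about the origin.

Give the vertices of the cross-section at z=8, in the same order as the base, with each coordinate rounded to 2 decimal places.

t = z/height = 8/14 = 0.571429
s = 1 + (scale-1)·z/height = 1 + (1.27-1)·8/14 = 1.154286
θ = twist·z/height = 255°·8/14 = 145.7143° = 2.543194 rad
cos θ = -0.826239, sin θ = 0.563320 (intermediates below are computed at full precision and shown rounded to 5 d.p.)
v1: (-3.5,-1.5) → rotate → (3.73682,-0.73226) → ×s → (4.31335,-0.84524) → (4.31,-0.85)
v2: (2.5,-2.5) → rotate → (-0.65730,3.47390) → ×s → (-0.75871,4.00987) → (-0.76,4.01)
v3: (1.5,1) → rotate → (-1.80268,0.01874) → ×s → (-2.08081,0.02163) → (-2.08,0.02)
v4: (0,2.5) → rotate → (-1.40830,-2.06560) → ×s → (-1.62558,-2.38429) → (-1.63,-2.38)

Cross-section at z=8: (4.31,-0.85) (-0.76,4.01) (-2.08,0.02) (-1.63,-2.38)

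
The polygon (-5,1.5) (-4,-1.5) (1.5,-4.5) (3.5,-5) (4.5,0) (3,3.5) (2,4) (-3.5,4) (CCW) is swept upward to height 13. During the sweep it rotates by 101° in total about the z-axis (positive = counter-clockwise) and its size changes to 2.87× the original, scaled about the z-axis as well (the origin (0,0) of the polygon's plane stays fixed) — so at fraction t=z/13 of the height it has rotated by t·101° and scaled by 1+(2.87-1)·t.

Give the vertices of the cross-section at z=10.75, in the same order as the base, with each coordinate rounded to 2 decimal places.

Cross-section at z=10.75: (-5.23,-12.22) (2.65,-10.55) (11.82,2.50) (13.66,7.42) (1.29,11.39) (-7.99,8.60) (-9.55,6.21) (-11.13,-7.71)

t = z/height = 10.75/13 = 0.826923
s = 1 + (scale-1)·z/height = 1 + (2.87-1)·10.75/13 = 2.546346
θ = twist·z/height = 101°·10.75/13 = 83.5192° = 1.457686 rad
cos θ = 0.112870, sin θ = 0.993610 (intermediates below are computed at full precision and shown rounded to 5 d.p.)
v1: (-5,1.5) → rotate → (-2.05476,-4.79874) → ×s → (-5.23214,-12.21926) → (-5.23,-12.22)
v2: (-4,-1.5) → rotate → (1.03894,-4.14374) → ×s → (2.64549,-10.55141) → (2.65,-10.55)
v3: (1.5,-4.5) → rotate → (4.64055,0.98250) → ×s → (11.81644,2.50179) → (11.82,2.50)
v4: (3.5,-5) → rotate → (5.36309,2.91329) → ×s → (13.65629,7.41823) → (13.66,7.42)
v5: (4.5,0) → rotate → (0.50791,4.47124) → ×s → (1.29332,11.38534) → (1.29,11.39)
v6: (3,3.5) → rotate → (-3.13903,3.37587) → ×s → (-7.99304,8.59614) → (-7.99,8.60)
v7: (2,4) → rotate → (-3.74870,2.43870) → ×s → (-9.54549,6.20977) → (-9.55,6.21)
v8: (-3.5,4) → rotate → (-4.36948,-3.02616) → ×s → (-11.12622,-7.70564) → (-11.13,-7.71)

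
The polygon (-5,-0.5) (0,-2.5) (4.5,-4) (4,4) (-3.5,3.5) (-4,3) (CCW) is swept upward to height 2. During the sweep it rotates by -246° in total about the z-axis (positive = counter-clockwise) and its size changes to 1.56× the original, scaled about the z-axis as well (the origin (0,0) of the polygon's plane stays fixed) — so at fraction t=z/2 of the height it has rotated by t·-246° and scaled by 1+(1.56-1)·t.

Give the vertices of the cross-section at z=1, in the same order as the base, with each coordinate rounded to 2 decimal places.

t = z/height = 1/2 = 0.5
s = 1 + (scale-1)·z/height = 1 + (1.56-1)·1/2 = 1.280000
θ = twist·z/height = -246°·1/2 = -123.0000° = -2.146755 rad
cos θ = -0.544639, sin θ = -0.838671 (intermediates below are computed at full precision and shown rounded to 5 d.p.)
v1: (-5,-0.5) → rotate → (2.30386,4.46567) → ×s → (2.94894,5.71606) → (2.95,5.72)
v2: (0,-2.5) → rotate → (-2.09668,1.36160) → ×s → (-2.68375,1.74284) → (-2.68,1.74)
v3: (4.5,-4) → rotate → (-5.80556,-1.59546) → ×s → (-7.43111,-2.04219) → (-7.43,-2.04)
v4: (4,4) → rotate → (1.17613,-5.53324) → ×s → (1.50544,-7.08255) → (1.51,-7.08)
v5: (-3.5,3.5) → rotate → (4.84158,1.02911) → ×s → (6.19723,1.31726) → (6.20,1.32)
v6: (-4,3) → rotate → (4.69457,1.72077) → ×s → (6.00905,2.20258) → (6.01,2.20)

Cross-section at z=1: (2.95,5.72) (-2.68,1.74) (-7.43,-2.04) (1.51,-7.08) (6.20,1.32) (6.01,2.20)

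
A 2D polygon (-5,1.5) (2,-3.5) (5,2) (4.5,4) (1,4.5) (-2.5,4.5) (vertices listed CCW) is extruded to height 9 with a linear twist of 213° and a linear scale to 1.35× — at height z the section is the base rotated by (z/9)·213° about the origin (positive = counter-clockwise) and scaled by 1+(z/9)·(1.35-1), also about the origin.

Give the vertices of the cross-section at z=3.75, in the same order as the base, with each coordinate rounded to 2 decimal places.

t = z/height = 3.75/9 = 0.416667
s = 1 + (scale-1)·z/height = 1 + (1.35-1)·3.75/9 = 1.145833
θ = twist·z/height = 213°·3.75/9 = 88.7500° = 1.548980 rad
cos θ = 0.021815, sin θ = 0.999762 (intermediates below are computed at full precision and shown rounded to 5 d.p.)
v1: (-5,1.5) → rotate → (-1.60872,-4.96609) → ×s → (-1.84332,-5.69031) → (-1.84,-5.69)
v2: (2,-3.5) → rotate → (3.54280,1.92317) → ×s → (4.05945,2.20363) → (4.06,2.20)
v3: (5,2) → rotate → (-1.89045,5.04244) → ×s → (-2.16614,5.77780) → (-2.17,5.78)
v4: (4.5,4) → rotate → (-3.90088,4.58619) → ×s → (-4.46976,5.25501) → (-4.47,5.26)
v5: (1,4.5) → rotate → (-4.47711,1.09793) → ×s → (-5.13003,1.25804) → (-5.13,1.26)
v6: (-2.5,4.5) → rotate → (-4.55347,-2.40124) → ×s → (-5.21751,-2.75142) → (-5.22,-2.75)

Cross-section at z=3.75: (-1.84,-5.69) (4.06,2.20) (-2.17,5.78) (-4.47,5.26) (-5.13,1.26) (-5.22,-2.75)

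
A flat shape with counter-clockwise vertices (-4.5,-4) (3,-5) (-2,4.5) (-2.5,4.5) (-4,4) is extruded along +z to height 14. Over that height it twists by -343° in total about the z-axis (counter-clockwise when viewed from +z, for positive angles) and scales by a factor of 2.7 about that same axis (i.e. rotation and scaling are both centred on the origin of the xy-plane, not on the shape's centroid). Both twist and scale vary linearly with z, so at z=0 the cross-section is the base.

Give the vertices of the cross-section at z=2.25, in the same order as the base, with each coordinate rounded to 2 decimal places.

t = z/height = 2.25/14 = 0.160714
s = 1 + (scale-1)·z/height = 1 + (2.7-1)·2.25/14 = 1.273214
θ = twist·z/height = -343°·2.25/14 = -55.1250° = -0.962113 rad
cos θ = 0.571788, sin θ = -0.820401 (intermediates below are computed at full precision and shown rounded to 5 d.p.)
v1: (-4.5,-4) → rotate → (-5.85465,1.40465) → ×s → (-7.45423,1.78843) → (-7.45,1.79)
v2: (3,-5) → rotate → (-2.38664,-5.32014) → ×s → (-3.03871,-6.77368) → (-3.04,-6.77)
v3: (-2,4.5) → rotate → (2.54823,4.21385) → ×s → (3.24444,5.36513) → (3.24,5.37)
v4: (-2.5,4.5) → rotate → (2.26234,4.62405) → ×s → (2.88044,5.88741) → (2.88,5.89)
v5: (-4,4) → rotate → (0.99445,5.56876) → ×s → (1.26615,7.09022) → (1.27,7.09)

Cross-section at z=2.25: (-7.45,1.79) (-3.04,-6.77) (3.24,5.37) (2.88,5.89) (1.27,7.09)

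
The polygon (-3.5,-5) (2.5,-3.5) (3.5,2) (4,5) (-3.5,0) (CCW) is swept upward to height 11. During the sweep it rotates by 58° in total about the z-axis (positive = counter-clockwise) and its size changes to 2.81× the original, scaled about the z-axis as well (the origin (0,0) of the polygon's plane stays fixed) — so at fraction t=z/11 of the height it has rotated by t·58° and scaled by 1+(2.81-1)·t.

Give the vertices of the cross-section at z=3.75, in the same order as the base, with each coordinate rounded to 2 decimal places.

Cross-section at z=3.75: (-2.59,-9.52) (5.72,-3.96) (4.23,4.96) (3.35,9.80) (-5.33,-1.91)

t = z/height = 3.75/11 = 0.340909
s = 1 + (scale-1)·z/height = 1 + (2.81-1)·3.75/11 = 1.617045
θ = twist·z/height = 58°·3.75/11 = 19.7727° = 0.345099 rad
cos θ = 0.941042, sin θ = 0.338290 (intermediates below are computed at full precision and shown rounded to 5 d.p.)
v1: (-3.5,-5) → rotate → (-1.60220,-5.88922) → ×s → (-2.59082,-9.52314) → (-2.59,-9.52)
v2: (2.5,-3.5) → rotate → (3.53662,-2.44792) → ×s → (5.71888,-3.95840) → (5.72,-3.96)
v3: (3.5,2) → rotate → (2.61707,3.06610) → ×s → (4.23192,4.95802) → (4.23,4.96)
v4: (4,5) → rotate → (2.07272,6.05837) → ×s → (3.35168,9.79666) → (3.35,9.80)
v5: (-3.5,0) → rotate → (-3.29365,-1.18402) → ×s → (-5.32598,-1.91461) → (-5.33,-1.91)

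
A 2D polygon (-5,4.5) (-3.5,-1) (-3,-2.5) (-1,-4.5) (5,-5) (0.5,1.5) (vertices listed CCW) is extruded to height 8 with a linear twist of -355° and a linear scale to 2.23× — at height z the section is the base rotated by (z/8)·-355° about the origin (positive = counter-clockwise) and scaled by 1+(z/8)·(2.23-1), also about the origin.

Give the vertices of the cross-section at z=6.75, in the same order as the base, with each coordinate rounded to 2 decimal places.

Cross-section at z=6.75: (-13.00,-4.35) (-1.74,-7.21) (1.42,-7.83) (6.97,-6.29) (13.89,3.84) (-2.16,2.39)

t = z/height = 6.75/8 = 0.84375
s = 1 + (scale-1)·z/height = 1 + (2.23-1)·6.75/8 = 2.037813
θ = twist·z/height = -355°·6.75/8 = -299.5313° = -5.227807 rad
cos θ = 0.492898, sin θ = 0.870087 (intermediates below are computed at full precision and shown rounded to 5 d.p.)
v1: (-5,4.5) → rotate → (-6.37988,-2.13239) → ×s → (-13.00100,-4.34542) → (-13.00,-4.35)
v2: (-3.5,-1) → rotate → (-0.85506,-3.53820) → ×s → (-1.74245,-7.21019) → (-1.74,-7.21)
v3: (-3,-2.5) → rotate → (0.69652,-3.84251) → ×s → (1.41938,-7.83031) → (1.42,-7.83)
v4: (-1,-4.5) → rotate → (3.42249,-3.08813) → ×s → (6.97440,-6.29303) → (6.97,-6.29)
v5: (5,-5) → rotate → (6.81493,1.88594) → ×s → (13.88754,3.84320) → (13.89,3.84)
v6: (0.5,1.5) → rotate → (-1.05868,1.17439) → ×s → (-2.15739,2.39319) → (-2.16,2.39)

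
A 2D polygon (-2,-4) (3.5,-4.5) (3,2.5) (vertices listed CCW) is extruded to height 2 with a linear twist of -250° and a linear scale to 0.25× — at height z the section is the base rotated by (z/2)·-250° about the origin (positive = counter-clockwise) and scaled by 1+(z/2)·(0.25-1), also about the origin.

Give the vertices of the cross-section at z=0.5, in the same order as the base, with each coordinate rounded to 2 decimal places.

t = z/height = 0.5/2 = 0.25
s = 1 + (scale-1)·z/height = 1 + (0.25-1)·0.5/2 = 0.812500
θ = twist·z/height = -250°·0.5/2 = -62.5000° = -1.090831 rad
cos θ = 0.461749, sin θ = -0.887011 (intermediates below are computed at full precision and shown rounded to 5 d.p.)
v1: (-2,-4) → rotate → (-4.47154,-0.07297) → ×s → (-3.63313,-0.05929) → (-3.63,-0.06)
v2: (3.5,-4.5) → rotate → (-2.37543,-5.18241) → ×s → (-1.93004,-4.21071) → (-1.93,-4.21)
v3: (3,2.5) → rotate → (3.60277,-1.50666) → ×s → (2.92725,-1.22416) → (2.93,-1.22)

Cross-section at z=0.5: (-3.63,-0.06) (-1.93,-4.21) (2.93,-1.22)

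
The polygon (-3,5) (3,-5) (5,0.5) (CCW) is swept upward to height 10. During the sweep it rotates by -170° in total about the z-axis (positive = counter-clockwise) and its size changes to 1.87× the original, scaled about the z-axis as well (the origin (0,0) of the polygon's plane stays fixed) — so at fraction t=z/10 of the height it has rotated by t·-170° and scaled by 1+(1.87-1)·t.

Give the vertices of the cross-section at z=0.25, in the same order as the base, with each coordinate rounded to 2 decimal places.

Cross-section at z=0.25: (-2.68,5.32) (2.68,-5.32) (5.13,0.13)

t = z/height = 0.25/10 = 0.025
s = 1 + (scale-1)·z/height = 1 + (1.87-1)·0.25/10 = 1.021750
θ = twist·z/height = -170°·0.25/10 = -4.2500° = -0.074176 rad
cos θ = 0.997250, sin θ = -0.074108 (intermediates below are computed at full precision and shown rounded to 5 d.p.)
v1: (-3,5) → rotate → (-2.62121,5.20858) → ×s → (-2.67822,5.32186) → (-2.68,5.32)
v2: (3,-5) → rotate → (2.62121,-5.20858) → ×s → (2.67822,-5.32186) → (2.68,-5.32)
v3: (5,0.5) → rotate → (5.02331,0.12808) → ×s → (5.13256,0.13087) → (5.13,0.13)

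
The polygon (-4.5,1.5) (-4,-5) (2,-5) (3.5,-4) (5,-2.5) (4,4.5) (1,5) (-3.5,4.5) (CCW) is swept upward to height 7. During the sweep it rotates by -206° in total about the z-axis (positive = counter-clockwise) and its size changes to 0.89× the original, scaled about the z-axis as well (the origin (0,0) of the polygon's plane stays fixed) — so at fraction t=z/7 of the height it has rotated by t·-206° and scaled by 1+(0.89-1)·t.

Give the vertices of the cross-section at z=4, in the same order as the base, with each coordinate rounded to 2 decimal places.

Cross-section at z=4: (3.21,3.08) (-2.40,5.50) (-5.02,0.52) (-4.84,-1.16) (-4.25,-3.06) (1.99,-5.28) (3.71,-3.01) (5.26,0.94)

t = z/height = 4/7 = 0.571429
s = 1 + (scale-1)·z/height = 1 + (0.89-1)·4/7 = 0.937143
θ = twist·z/height = -206°·4/7 = -117.7143° = -2.054502 rad
cos θ = -0.465063, sin θ = -0.885278 (intermediates below are computed at full precision and shown rounded to 5 d.p.)
v1: (-4.5,1.5) → rotate → (3.42070,3.28616) → ×s → (3.20568,3.07960) → (3.21,3.08)
v2: (-4,-5) → rotate → (-2.56614,5.86642) → ×s → (-2.40484,5.49768) → (-2.40,5.50)
v3: (2,-5) → rotate → (-5.35651,0.55476) → ×s → (-5.01982,0.51989) → (-5.02,0.52)
v4: (3.5,-4) → rotate → (-5.16883,-1.23822) → ×s → (-4.84393,-1.16039) → (-4.84,-1.16)
v5: (5,-2.5) → rotate → (-4.53851,-3.26373) → ×s → (-4.25323,-3.05858) → (-4.25,-3.06)
v6: (4,4.5) → rotate → (2.12350,-5.63389) → ×s → (1.99002,-5.27976) → (1.99,-5.28)
v7: (1,5) → rotate → (3.96133,-3.21059) → ×s → (3.71233,-3.00878) → (3.71,-3.01)
v8: (-3.5,4.5) → rotate → (5.61147,1.00569) → ×s → (5.25875,0.94247) → (5.26,0.94)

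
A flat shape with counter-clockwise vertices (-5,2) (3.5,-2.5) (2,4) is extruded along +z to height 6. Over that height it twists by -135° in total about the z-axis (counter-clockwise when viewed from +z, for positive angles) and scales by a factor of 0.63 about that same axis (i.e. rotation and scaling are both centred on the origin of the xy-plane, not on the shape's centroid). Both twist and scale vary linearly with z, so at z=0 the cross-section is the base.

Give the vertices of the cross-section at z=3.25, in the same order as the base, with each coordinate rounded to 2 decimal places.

t = z/height = 3.25/6 = 0.541667
s = 1 + (scale-1)·z/height = 1 + (0.63-1)·3.25/6 = 0.799583
θ = twist·z/height = -135°·3.25/6 = -73.1250° = -1.276272 rad
cos θ = 0.290285, sin θ = -0.956940 (intermediates below are computed at full precision and shown rounded to 5 d.p.)
v1: (-5,2) → rotate → (0.46246,5.36527) → ×s → (0.36977,4.28998) → (0.37,4.29)
v2: (3.5,-2.5) → rotate → (-1.37635,-4.07500) → ×s → (-1.10051,-3.25830) → (-1.10,-3.26)
v3: (2,4) → rotate → (4.40833,-0.75274) → ×s → (3.52483,-0.60188) → (3.52,-0.60)

Cross-section at z=3.25: (0.37,4.29) (-1.10,-3.26) (3.52,-0.60)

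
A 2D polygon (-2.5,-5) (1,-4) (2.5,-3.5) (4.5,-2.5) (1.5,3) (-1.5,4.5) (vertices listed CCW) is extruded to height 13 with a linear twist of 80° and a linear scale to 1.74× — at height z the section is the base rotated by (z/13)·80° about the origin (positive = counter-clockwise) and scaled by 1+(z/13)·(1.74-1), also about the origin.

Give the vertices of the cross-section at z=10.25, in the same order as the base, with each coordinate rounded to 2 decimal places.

Cross-section at z=10.25: (5.27,-7.11) (6.36,-1.46) (6.73,1.02) (6.76,4.56) (-3.16,4.27) (-7.43,1.11)

t = z/height = 10.25/13 = 0.788462
s = 1 + (scale-1)·z/height = 1 + (1.74-1)·10.25/13 = 1.583462
θ = twist·z/height = 80°·10.25/13 = 63.0769° = 1.100900 rad
cos θ = 0.452794, sin θ = 0.891615 (intermediates below are computed at full precision and shown rounded to 5 d.p.)
v1: (-2.5,-5) → rotate → (3.32609,-4.49301) → ×s → (5.26674,-7.11450) → (5.27,-7.11)
v2: (1,-4) → rotate → (4.01925,-0.91956) → ×s → (6.36434,-1.45609) → (6.36,-1.46)
v3: (2.5,-3.5) → rotate → (4.25264,0.64426) → ×s → (6.73389,1.02016) → (6.73,1.02)
v4: (4.5,-2.5) → rotate → (4.26661,2.88028) → ×s → (6.75601,4.56082) → (6.76,4.56)
v5: (1.5,3) → rotate → (-1.99565,2.69580) → ×s → (-3.16004,4.26870) → (-3.16,4.27)
v6: (-1.5,4.5) → rotate → (-4.69146,0.70015) → ×s → (-7.42875,1.10866) → (-7.43,1.11)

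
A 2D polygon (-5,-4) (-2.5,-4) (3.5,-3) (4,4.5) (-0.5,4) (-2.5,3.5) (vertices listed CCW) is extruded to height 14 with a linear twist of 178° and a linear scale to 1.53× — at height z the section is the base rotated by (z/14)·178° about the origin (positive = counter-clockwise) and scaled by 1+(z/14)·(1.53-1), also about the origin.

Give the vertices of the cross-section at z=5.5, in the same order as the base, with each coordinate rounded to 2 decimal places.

t = z/height = 5.5/14 = 0.392857
s = 1 + (scale-1)·z/height = 1 + (1.53-1)·5.5/14 = 1.208214
θ = twist·z/height = 178°·5.5/14 = 69.9286° = 1.220484 rad
cos θ = 0.343191, sin θ = 0.939266 (intermediates below are computed at full precision and shown rounded to 5 d.p.)
v1: (-5,-4) → rotate → (2.04111,-6.06909) → ×s → (2.46609,-7.33276) → (2.47,-7.33)
v2: (-2.5,-4) → rotate → (2.89908,-3.72093) → ×s → (3.50271,-4.49568) → (3.50,-4.50)
v3: (3.5,-3) → rotate → (4.01897,2.25786) → ×s → (4.85577,2.72797) → (4.86,2.73)
v4: (4,4.5) → rotate → (-2.85393,5.30142) → ×s → (-3.44816,6.40526) → (-3.45,6.41)
v5: (-0.5,4) → rotate → (-3.92866,0.90313) → ×s → (-4.74666,1.09118) → (-4.75,1.09)
v6: (-2.5,3.5) → rotate → (-4.14541,-1.14699) → ×s → (-5.00854,-1.38581) → (-5.01,-1.39)

Cross-section at z=5.5: (2.47,-7.33) (3.50,-4.50) (4.86,2.73) (-3.45,6.41) (-4.75,1.09) (-5.01,-1.39)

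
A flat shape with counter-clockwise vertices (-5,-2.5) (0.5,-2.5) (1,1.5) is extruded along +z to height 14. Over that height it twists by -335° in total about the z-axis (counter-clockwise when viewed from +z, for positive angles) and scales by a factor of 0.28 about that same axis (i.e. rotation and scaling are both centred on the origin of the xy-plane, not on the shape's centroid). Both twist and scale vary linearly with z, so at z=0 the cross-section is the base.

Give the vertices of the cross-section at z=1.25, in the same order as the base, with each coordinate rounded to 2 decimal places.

Cross-section at z=1.25: (-5.22,0.31) (-0.76,-2.26) (1.51,0.75)

t = z/height = 1.25/14 = 0.0892857
s = 1 + (scale-1)·z/height = 1 + (0.28-1)·1.25/14 = 0.935714
θ = twist·z/height = -335°·1.25/14 = -29.9107° = -0.522040 rad
cos θ = 0.866804, sin θ = -0.498650 (intermediates below are computed at full precision and shown rounded to 5 d.p.)
v1: (-5,-2.5) → rotate → (-5.58064,0.32624) → ×s → (-5.22189,0.30527) → (-5.22,0.31)
v2: (0.5,-2.5) → rotate → (-0.81322,-2.41633) → ×s → (-0.76094,-2.26100) → (-0.76,-2.26)
v3: (1,1.5) → rotate → (1.61478,0.80156) → ×s → (1.51097,0.75003) → (1.51,0.75)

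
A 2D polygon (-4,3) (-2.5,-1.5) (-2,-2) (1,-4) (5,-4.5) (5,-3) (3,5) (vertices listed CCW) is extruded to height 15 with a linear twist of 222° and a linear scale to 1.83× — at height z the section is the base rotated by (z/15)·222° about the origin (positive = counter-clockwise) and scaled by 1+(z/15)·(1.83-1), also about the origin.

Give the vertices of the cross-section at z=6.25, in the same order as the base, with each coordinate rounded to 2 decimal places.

t = z/height = 6.25/15 = 0.416667
s = 1 + (scale-1)·z/height = 1 + (1.83-1)·6.25/15 = 1.345833
θ = twist·z/height = 222°·6.25/15 = 92.5000° = 1.614430 rad
cos θ = -0.043619, sin θ = 0.999048 (intermediates below are computed at full precision and shown rounded to 5 d.p.)
v1: (-4,3) → rotate → (-2.82267,-4.12705) → ×s → (-3.79884,-5.55432) → (-3.80,-5.55)
v2: (-2.5,-1.5) → rotate → (1.60762,-2.43219) → ×s → (2.16359,-3.27332) → (2.16,-3.27)
v3: (-2,-2) → rotate → (2.08534,-1.91086) → ×s → (2.80651,-2.57170) → (2.81,-2.57)
v4: (1,-4) → rotate → (3.95257,1.17353) → ×s → (5.31951,1.57937) → (5.32,1.58)
v5: (5,-4.5) → rotate → (4.27762,5.19153) → ×s → (5.75696,6.98693) → (5.76,6.99)
v6: (5,-3) → rotate → (2.77905,5.12610) → ×s → (3.74014,6.89888) → (3.74,6.90)
v7: (3,5) → rotate → (-5.12610,2.77905) → ×s → (-6.89888,3.74014) → (-6.90,3.74)

Cross-section at z=6.25: (-3.80,-5.55) (2.16,-3.27) (2.81,-2.57) (5.32,1.58) (5.76,6.99) (3.74,6.90) (-6.90,3.74)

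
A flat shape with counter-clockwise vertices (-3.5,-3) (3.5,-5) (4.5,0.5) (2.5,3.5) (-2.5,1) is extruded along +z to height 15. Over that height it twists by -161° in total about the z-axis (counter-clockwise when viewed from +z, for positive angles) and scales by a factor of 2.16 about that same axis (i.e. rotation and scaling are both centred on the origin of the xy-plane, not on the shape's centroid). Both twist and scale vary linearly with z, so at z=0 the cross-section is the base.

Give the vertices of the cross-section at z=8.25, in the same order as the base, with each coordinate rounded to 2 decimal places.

t = z/height = 8.25/15 = 0.55
s = 1 + (scale-1)·z/height = 1 + (2.16-1)·8.25/15 = 1.638000
θ = twist·z/height = -161°·8.25/15 = -88.5500° = -1.545489 rad
cos θ = 0.025305, sin θ = -0.999680 (intermediates below are computed at full precision and shown rounded to 5 d.p.)
v1: (-3.5,-3) → rotate → (-3.08761,3.42297) → ×s → (-5.05750,5.60682) → (-5.06,5.61)
v2: (3.5,-5) → rotate → (-4.90983,-3.62540) → ×s → (-8.04231,-5.93841) → (-8.04,-5.94)
v3: (4.5,0.5) → rotate → (0.61371,-4.48591) → ×s → (1.00526,-7.34792) → (1.01,-7.35)
v4: (2.5,3.5) → rotate → (3.56214,-2.41063) → ×s → (5.83479,-3.94862) → (5.83,-3.95)
v5: (-2.5,1) → rotate → (0.93642,2.52450) → ×s → (1.53385,4.13514) → (1.53,4.14)

Cross-section at z=8.25: (-5.06,5.61) (-8.04,-5.94) (1.01,-7.35) (5.83,-3.95) (1.53,4.14)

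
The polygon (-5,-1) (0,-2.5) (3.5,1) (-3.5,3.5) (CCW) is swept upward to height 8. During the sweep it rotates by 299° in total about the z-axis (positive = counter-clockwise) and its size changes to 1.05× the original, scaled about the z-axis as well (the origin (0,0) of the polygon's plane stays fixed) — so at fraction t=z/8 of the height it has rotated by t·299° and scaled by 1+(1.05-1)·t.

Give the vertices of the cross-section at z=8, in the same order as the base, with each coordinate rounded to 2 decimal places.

Cross-section at z=8: (-3.46,4.08) (-2.30,-1.27) (2.70,-2.71) (1.43,5.00)

t = z/height = 8/8 = 1
s = 1 + (scale-1)·z/height = 1 + (1.05-1)·8/8 = 1.050000
θ = twist·z/height = 299°·8/8 = 299.0000° = 5.218534 rad
cos θ = 0.484810, sin θ = -0.874620 (intermediates below are computed at full precision and shown rounded to 5 d.p.)
v1: (-5,-1) → rotate → (-3.29867,3.88829) → ×s → (-3.46360,4.08270) → (-3.46,4.08)
v2: (0,-2.5) → rotate → (-2.18655,-1.21202) → ×s → (-2.29588,-1.27263) → (-2.30,-1.27)
v3: (3.5,1) → rotate → (2.57145,-2.57636) → ×s → (2.70003,-2.70518) → (2.70,-2.71)
v4: (-3.5,3.5) → rotate → (1.36434,4.75800) → ×s → (1.43255,4.99590) → (1.43,5.00)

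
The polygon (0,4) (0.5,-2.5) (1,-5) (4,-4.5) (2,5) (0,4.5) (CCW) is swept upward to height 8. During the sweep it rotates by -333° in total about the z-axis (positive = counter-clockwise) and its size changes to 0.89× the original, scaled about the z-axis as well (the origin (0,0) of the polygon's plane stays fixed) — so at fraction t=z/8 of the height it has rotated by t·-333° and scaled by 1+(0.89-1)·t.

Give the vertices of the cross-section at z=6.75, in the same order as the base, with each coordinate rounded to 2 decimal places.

Cross-section at z=6.75: (-3.56,0.69) (2.31,0.01) (4.63,0.03) (4.70,2.79) (-4.11,2.64) (-4.01,0.78)

t = z/height = 6.75/8 = 0.84375
s = 1 + (scale-1)·z/height = 1 + (0.89-1)·6.75/8 = 0.907188
θ = twist·z/height = -333°·6.75/8 = -280.9688° = -4.903830 rad
cos θ = 0.190274, sin θ = 0.981731 (intermediates below are computed at full precision and shown rounded to 5 d.p.)
v1: (0,4) → rotate → (-3.92692,0.76109) → ×s → (-3.56246,0.69046) → (-3.56,0.69)
v2: (0.5,-2.5) → rotate → (2.54946,0.01518) → ×s → (2.31284,0.01377) → (2.31,0.01)
v3: (1,-5) → rotate → (5.09893,0.03036) → ×s → (4.62568,0.02755) → (4.63,0.03)
v4: (4,-4.5) → rotate → (5.17888,3.07069) → ×s → (4.69822,2.78569) → (4.70,2.79)
v5: (2,5) → rotate → (-4.52811,2.91483) → ×s → (-4.10784,2.64430) → (-4.11,2.64)
v6: (0,4.5) → rotate → (-4.41779,0.85623) → ×s → (-4.00776,0.77676) → (-4.01,0.78)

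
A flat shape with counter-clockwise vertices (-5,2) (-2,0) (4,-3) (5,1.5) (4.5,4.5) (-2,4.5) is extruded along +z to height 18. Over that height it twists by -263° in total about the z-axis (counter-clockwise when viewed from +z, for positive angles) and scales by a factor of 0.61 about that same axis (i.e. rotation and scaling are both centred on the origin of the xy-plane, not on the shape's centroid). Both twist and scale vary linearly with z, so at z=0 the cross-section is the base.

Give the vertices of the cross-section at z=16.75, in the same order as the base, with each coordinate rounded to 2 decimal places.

Cross-section at z=16.75: (0.21,-3.42) (0.54,-1.15) (0.64,3.12) (-2.22,2.47) (-3.82,1.37) (-2.05,-2.38)

t = z/height = 16.75/18 = 0.930556
s = 1 + (scale-1)·z/height = 1 + (0.61-1)·16.75/18 = 0.637083
θ = twist·z/height = -263°·16.75/18 = -244.7361° = -4.271451 rad
cos θ = -0.426788, sin θ = 0.904352 (intermediates below are computed at full precision and shown rounded to 5 d.p.)
v1: (-5,2) → rotate → (0.32524,-5.37533) → ×s → (0.20720,-3.42454) → (0.21,-3.42)
v2: (-2,0) → rotate → (0.85358,-1.80870) → ×s → (0.54380,-1.15229) → (0.54,-1.15)
v3: (4,-3) → rotate → (1.00590,4.89777) → ×s → (0.64084,3.12029) → (0.64,3.12)
v4: (5,1.5) → rotate → (-3.49047,3.88158) → ×s → (-2.22372,2.47289) → (-2.22,2.47)
v5: (4.5,4.5) → rotate → (-5.99013,2.14904) → ×s → (-3.81621,1.36912) → (-3.82,1.37)
v6: (-2,4.5) → rotate → (-3.21601,-3.72925) → ×s → (-2.04886,-2.37584) → (-2.05,-2.38)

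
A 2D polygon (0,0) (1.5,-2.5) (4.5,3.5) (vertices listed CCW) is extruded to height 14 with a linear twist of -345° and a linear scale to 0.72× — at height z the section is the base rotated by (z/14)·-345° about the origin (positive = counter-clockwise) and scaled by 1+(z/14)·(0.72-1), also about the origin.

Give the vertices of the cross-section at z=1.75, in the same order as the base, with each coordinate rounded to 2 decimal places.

Cross-section at z=1.75: (0.00,0.00) (-0.59,-2.75) (5.48,-0.50)

t = z/height = 1.75/14 = 0.125
s = 1 + (scale-1)·z/height = 1 + (0.72-1)·1.75/14 = 0.965000
θ = twist·z/height = -345°·1.75/14 = -43.1250° = -0.752673 rad
cos θ = 0.729864, sin θ = -0.683592 (intermediates below are computed at full precision and shown rounded to 5 d.p.)
v1: (0,0) → rotate → (0.00000,0.00000) → ×s → (0.00000,0.00000) → (0.00,0.00)
v2: (1.5,-2.5) → rotate → (-0.61418,-2.85005) → ×s → (-0.59269,-2.75030) → (-0.59,-2.75)
v3: (4.5,3.5) → rotate → (5.67696,-0.52164) → ×s → (5.47827,-0.50338) → (5.48,-0.50)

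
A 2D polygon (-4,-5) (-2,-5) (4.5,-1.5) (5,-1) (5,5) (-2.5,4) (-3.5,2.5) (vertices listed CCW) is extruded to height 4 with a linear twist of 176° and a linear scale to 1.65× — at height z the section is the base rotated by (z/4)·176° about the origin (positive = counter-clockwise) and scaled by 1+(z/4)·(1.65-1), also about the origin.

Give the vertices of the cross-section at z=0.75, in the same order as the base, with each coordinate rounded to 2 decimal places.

Cross-section at z=0.75: (-0.71,-7.15) (1.17,-5.93) (5.15,1.34) (5.32,2.11) (1.65,7.76) (-4.80,2.24) (-4.82,0.21)

t = z/height = 0.75/4 = 0.1875
s = 1 + (scale-1)·z/height = 1 + (1.65-1)·0.75/4 = 1.121875
θ = twist·z/height = 176°·0.75/4 = 33.0000° = 0.575959 rad
cos θ = 0.838671, sin θ = 0.544639 (intermediates below are computed at full precision and shown rounded to 5 d.p.)
v1: (-4,-5) → rotate → (-0.63149,-6.37191) → ×s → (-0.70845,-7.14849) → (-0.71,-7.15)
v2: (-2,-5) → rotate → (1.04585,-5.28263) → ×s → (1.17332,-5.92645) → (1.17,-5.93)
v3: (4.5,-1.5) → rotate → (4.59098,1.19287) → ×s → (5.15050,1.33825) → (5.15,1.34)
v4: (5,-1) → rotate → (4.73799,1.88452) → ×s → (5.31543,2.11420) → (5.32,2.11)
v5: (5,5) → rotate → (1.47016,6.91655) → ×s → (1.64933,7.75950) → (1.65,7.76)
v6: (-2.5,4) → rotate → (-4.27523,1.99308) → ×s → (-4.79628,2.23599) → (-4.80,2.24)
v7: (-3.5,2.5) → rotate → (-4.29694,0.19044) → ×s → (-4.82063,0.21365) → (-4.82,0.21)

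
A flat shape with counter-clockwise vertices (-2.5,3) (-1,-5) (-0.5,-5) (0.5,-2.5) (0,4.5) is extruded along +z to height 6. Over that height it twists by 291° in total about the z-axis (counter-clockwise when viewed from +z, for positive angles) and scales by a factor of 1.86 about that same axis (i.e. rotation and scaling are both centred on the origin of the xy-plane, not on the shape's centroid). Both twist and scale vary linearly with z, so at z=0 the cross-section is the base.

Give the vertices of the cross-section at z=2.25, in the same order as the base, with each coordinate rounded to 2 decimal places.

t = z/height = 2.25/6 = 0.375
s = 1 + (scale-1)·z/height = 1 + (1.86-1)·2.25/6 = 1.322500
θ = twist·z/height = 291°·2.25/6 = 109.1250° = 1.904591 rad
cos θ = -0.327630, sin θ = 0.944806 (intermediates below are computed at full precision and shown rounded to 5 d.p.)
v1: (-2.5,3) → rotate → (-2.01534,-3.34491) → ×s → (-2.66529,-4.42364) → (-2.67,-4.42)
v2: (-1,-5) → rotate → (5.05166,0.69334) → ×s → (6.68082,0.91695) → (6.68,0.92)
v3: (-0.5,-5) → rotate → (4.88785,1.16575) → ×s → (6.46418,1.54170) → (6.46,1.54)
v4: (0.5,-2.5) → rotate → (2.19820,1.29148) → ×s → (2.90712,1.70798) → (2.91,1.71)
v5: (0,4.5) → rotate → (-4.25163,-1.47434) → ×s → (-5.62278,-1.94981) → (-5.62,-1.95)

Cross-section at z=2.25: (-2.67,-4.42) (6.68,0.92) (6.46,1.54) (2.91,1.71) (-5.62,-1.95)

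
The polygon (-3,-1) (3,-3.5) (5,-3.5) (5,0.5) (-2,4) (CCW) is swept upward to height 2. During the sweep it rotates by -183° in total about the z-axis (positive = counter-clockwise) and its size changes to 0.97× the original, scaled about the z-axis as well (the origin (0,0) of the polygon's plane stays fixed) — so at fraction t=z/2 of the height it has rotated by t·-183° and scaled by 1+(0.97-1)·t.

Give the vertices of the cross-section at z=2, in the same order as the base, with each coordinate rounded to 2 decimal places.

t = z/height = 2/2 = 1
s = 1 + (scale-1)·z/height = 1 + (0.97-1)·2/2 = 0.970000
θ = twist·z/height = -183°·2/2 = -183.0000° = -3.193953 rad
cos θ = -0.998630, sin θ = 0.052336 (intermediates below are computed at full precision and shown rounded to 5 d.p.)
v1: (-3,-1) → rotate → (3.04822,0.84162) → ×s → (2.95678,0.81637) → (2.96,0.82)
v2: (3,-3.5) → rotate → (-2.81271,3.65221) → ×s → (-2.72833,3.54264) → (-2.73,3.54)
v3: (5,-3.5) → rotate → (-4.80997,3.75688) → ×s → (-4.66567,3.64418) → (-4.67,3.64)
v4: (5,0.5) → rotate → (-5.01932,-0.23763) → ×s → (-4.86874,-0.23051) → (-4.87,-0.23)
v5: (-2,4) → rotate → (1.78792,-4.09919) → ×s → (1.73428,-3.97621) → (1.73,-3.98)

Cross-section at z=2: (2.96,0.82) (-2.73,3.54) (-4.67,3.64) (-4.87,-0.23) (1.73,-3.98)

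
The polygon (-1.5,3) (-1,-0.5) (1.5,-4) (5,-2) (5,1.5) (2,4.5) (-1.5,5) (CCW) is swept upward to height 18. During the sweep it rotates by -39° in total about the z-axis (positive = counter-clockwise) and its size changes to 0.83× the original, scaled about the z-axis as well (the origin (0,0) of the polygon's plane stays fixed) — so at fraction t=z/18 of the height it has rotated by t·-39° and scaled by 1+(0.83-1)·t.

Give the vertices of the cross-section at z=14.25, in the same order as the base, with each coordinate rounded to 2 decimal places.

Cross-section at z=14.25: (0.22,2.89) (-0.96,0.07) (-0.66,-3.64) (2.83,-3.71) (4.38,-1.11) (3.48,2.45) (1.11,4.38)

t = z/height = 14.25/18 = 0.791667
s = 1 + (scale-1)·z/height = 1 + (0.83-1)·14.25/18 = 0.865417
θ = twist·z/height = -39°·14.25/18 = -30.8750° = -0.538870 rad
cos θ = 0.858289, sin θ = -0.513167 (intermediates below are computed at full precision and shown rounded to 5 d.p.)
v1: (-1.5,3) → rotate → (0.25207,3.34462) → ×s → (0.21814,2.89449) → (0.22,2.89)
v2: (-1,-0.5) → rotate → (-1.11487,0.08402) → ×s → (-0.96483,0.07271) → (-0.96,0.07)
v3: (1.5,-4) → rotate → (-0.76523,-4.20291) → ×s → (-0.66225,-3.63726) → (-0.66,-3.64)
v4: (5,-2) → rotate → (3.26511,-4.28241) → ×s → (2.82568,-3.70607) → (2.83,-3.71)
v5: (5,1.5) → rotate → (5.06119,-1.27840) → ×s → (4.38004,-1.10635) → (4.38,-1.11)
v6: (2,4.5) → rotate → (4.02583,2.83597) → ×s → (3.48402,2.45429) → (3.48,2.45)
v7: (-1.5,5) → rotate → (1.27840,5.06119) → ×s → (1.10635,4.38004) → (1.11,4.38)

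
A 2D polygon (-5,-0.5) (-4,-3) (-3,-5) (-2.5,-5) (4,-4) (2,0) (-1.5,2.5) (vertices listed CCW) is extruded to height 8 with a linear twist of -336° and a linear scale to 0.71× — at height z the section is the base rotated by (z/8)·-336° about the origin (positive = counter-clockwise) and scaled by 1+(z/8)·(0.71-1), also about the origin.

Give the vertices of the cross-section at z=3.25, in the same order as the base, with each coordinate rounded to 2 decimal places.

Cross-section at z=3.25: (2.90,3.36) (0.74,4.35) (-1.12,5.02) (-1.44,4.72) (-4.99,0.13) (-1.28,-1.21) (2.48,-0.69)

t = z/height = 3.25/8 = 0.40625
s = 1 + (scale-1)·z/height = 1 + (0.71-1)·3.25/8 = 0.882188
θ = twist·z/height = -336°·3.25/8 = -136.5000° = -2.382374 rad
cos θ = -0.725374, sin θ = -0.688355 (intermediates below are computed at full precision and shown rounded to 5 d.p.)
v1: (-5,-0.5) → rotate → (3.28269,3.80446) → ×s → (2.89595,3.35625) → (2.90,3.36)
v2: (-4,-3) → rotate → (0.83643,4.92954) → ×s → (0.73789,4.34878) → (0.74,4.35)
v3: (-3,-5) → rotate → (-1.26565,5.69194) → ×s → (-1.11654,5.02135) → (-1.12,5.02)
v4: (-2.5,-5) → rotate → (-1.62834,5.34776) → ×s → (-1.43650,4.71773) → (-1.44,4.72)
v5: (4,-4) → rotate → (-5.65492,0.14808) → ×s → (-4.98870,0.13063) → (-4.99,0.13)
v6: (2,0) → rotate → (-1.45075,-1.37671) → ×s → (-1.27983,-1.21452) → (-1.28,-1.21)
v7: (-1.5,2.5) → rotate → (2.80895,-0.78090) → ×s → (2.47802,-0.68890) → (2.48,-0.69)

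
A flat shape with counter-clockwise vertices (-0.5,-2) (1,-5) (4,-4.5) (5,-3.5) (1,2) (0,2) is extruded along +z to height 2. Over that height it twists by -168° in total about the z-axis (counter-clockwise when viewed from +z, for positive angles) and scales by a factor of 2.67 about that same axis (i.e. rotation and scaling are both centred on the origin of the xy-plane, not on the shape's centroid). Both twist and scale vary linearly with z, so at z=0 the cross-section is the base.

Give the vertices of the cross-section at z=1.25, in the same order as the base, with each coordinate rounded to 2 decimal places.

t = z/height = 1.25/2 = 0.625
s = 1 + (scale-1)·z/height = 1 + (2.67-1)·1.25/2 = 2.043750
θ = twist·z/height = -168°·1.25/2 = -105.0000° = -1.832596 rad
cos θ = -0.258819, sin θ = -0.965926 (intermediates below are computed at full precision and shown rounded to 5 d.p.)
v1: (-0.5,-2) → rotate → (-1.80244,1.00060) → ×s → (-3.68374,2.04498) → (-3.68,2.04)
v2: (1,-5) → rotate → (-5.08845,0.32817) → ×s → (-10.39952,0.67070) → (-10.40,0.67)
v3: (4,-4.5) → rotate → (-5.38194,-2.69902) → ×s → (-10.99934,-5.51612) → (-11.00,-5.52)
v4: (5,-3.5) → rotate → (-4.67484,-3.92376) → ×s → (-9.55420,-8.01919) → (-9.55,-8.02)
v5: (1,2) → rotate → (1.67303,-1.48356) → ×s → (3.41926,-3.03203) → (3.42,-3.03)
v6: (0,2) → rotate → (1.93185,-0.51764) → ×s → (3.94822,-1.05792) → (3.95,-1.06)

Cross-section at z=1.25: (-3.68,2.04) (-10.40,0.67) (-11.00,-5.52) (-9.55,-8.02) (3.42,-3.03) (3.95,-1.06)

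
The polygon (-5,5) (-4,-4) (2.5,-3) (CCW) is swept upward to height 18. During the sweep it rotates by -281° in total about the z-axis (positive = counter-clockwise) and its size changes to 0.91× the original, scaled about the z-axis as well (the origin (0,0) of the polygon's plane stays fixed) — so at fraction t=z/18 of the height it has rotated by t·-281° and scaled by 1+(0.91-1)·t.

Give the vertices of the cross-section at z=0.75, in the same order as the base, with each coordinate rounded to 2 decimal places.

t = z/height = 0.75/18 = 0.0416667
s = 1 + (scale-1)·z/height = 1 + (0.91-1)·0.75/18 = 0.996250
θ = twist·z/height = -281°·0.75/18 = -11.7083° = -0.204349 rad
cos θ = 0.979193, sin θ = -0.202930 (intermediates below are computed at full precision and shown rounded to 5 d.p.)
v1: (-5,5) → rotate → (-3.88132,5.91062) → ×s → (-3.86676,5.88845) → (-3.87,5.89)
v2: (-4,-4) → rotate → (-4.72849,-3.10505) → ×s → (-4.71076,-3.09341) → (-4.71,-3.09)
v3: (2.5,-3) → rotate → (1.83919,-3.44490) → ×s → (1.83230,-3.43199) → (1.83,-3.43)

Cross-section at z=0.75: (-3.87,5.89) (-4.71,-3.09) (1.83,-3.43)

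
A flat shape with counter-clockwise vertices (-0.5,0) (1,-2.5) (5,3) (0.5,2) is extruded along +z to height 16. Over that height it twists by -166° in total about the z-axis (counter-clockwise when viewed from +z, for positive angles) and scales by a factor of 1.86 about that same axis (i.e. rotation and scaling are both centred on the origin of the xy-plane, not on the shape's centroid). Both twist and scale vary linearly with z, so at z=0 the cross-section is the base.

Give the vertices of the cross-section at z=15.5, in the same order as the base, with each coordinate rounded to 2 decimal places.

Cross-section at z=15.5: (0.87,0.30) (-3.24,3.73) (-6.85,-8.21) (0.34,-3.76)

t = z/height = 15.5/16 = 0.96875
s = 1 + (scale-1)·z/height = 1 + (1.86-1)·15.5/16 = 1.833125
θ = twist·z/height = -166°·15.5/16 = -160.8125° = -2.806708 rad
cos θ = -0.944448, sin θ = -0.328661 (intermediates below are computed at full precision and shown rounded to 5 d.p.)
v1: (-0.5,0) → rotate → (0.47222,0.16433) → ×s → (0.86565,0.30124) → (0.87,0.30)
v2: (1,-2.5) → rotate → (-1.76610,2.03246) → ×s → (-3.23748,3.72575) → (-3.24,3.73)
v3: (5,3) → rotate → (-3.73626,-4.47665) → ×s → (-6.84903,-8.20625) → (-6.85,-8.21)
v4: (0.5,2) → rotate → (0.18510,-2.05323) → ×s → (0.33931,-3.76382) → (0.34,-3.76)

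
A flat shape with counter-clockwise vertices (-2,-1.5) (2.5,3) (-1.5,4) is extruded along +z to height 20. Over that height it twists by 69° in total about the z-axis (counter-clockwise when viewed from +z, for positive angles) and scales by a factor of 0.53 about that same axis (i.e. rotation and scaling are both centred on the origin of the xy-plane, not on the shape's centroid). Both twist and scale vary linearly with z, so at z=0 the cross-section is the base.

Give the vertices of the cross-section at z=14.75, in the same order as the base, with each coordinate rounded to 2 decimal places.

Cross-section at z=14.75: (-0.06,-1.63) (-0.49,2.50) (-2.65,0.89)

t = z/height = 14.75/20 = 0.7375
s = 1 + (scale-1)·z/height = 1 + (0.53-1)·14.75/20 = 0.653375
θ = twist·z/height = 69°·14.75/20 = 50.8875° = 0.888154 rad
cos θ = 0.630845, sin θ = 0.775909 (intermediates below are computed at full precision and shown rounded to 5 d.p.)
v1: (-2,-1.5) → rotate → (-0.09783,-2.49809) → ×s → (-0.06392,-1.63219) → (-0.06,-1.63)
v2: (2.5,3) → rotate → (-0.75061,3.83231) → ×s → (-0.49043,2.50393) → (-0.49,2.50)
v3: (-1.5,4) → rotate → (-4.04990,1.35952) → ×s → (-2.64611,0.88827) → (-2.65,0.89)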